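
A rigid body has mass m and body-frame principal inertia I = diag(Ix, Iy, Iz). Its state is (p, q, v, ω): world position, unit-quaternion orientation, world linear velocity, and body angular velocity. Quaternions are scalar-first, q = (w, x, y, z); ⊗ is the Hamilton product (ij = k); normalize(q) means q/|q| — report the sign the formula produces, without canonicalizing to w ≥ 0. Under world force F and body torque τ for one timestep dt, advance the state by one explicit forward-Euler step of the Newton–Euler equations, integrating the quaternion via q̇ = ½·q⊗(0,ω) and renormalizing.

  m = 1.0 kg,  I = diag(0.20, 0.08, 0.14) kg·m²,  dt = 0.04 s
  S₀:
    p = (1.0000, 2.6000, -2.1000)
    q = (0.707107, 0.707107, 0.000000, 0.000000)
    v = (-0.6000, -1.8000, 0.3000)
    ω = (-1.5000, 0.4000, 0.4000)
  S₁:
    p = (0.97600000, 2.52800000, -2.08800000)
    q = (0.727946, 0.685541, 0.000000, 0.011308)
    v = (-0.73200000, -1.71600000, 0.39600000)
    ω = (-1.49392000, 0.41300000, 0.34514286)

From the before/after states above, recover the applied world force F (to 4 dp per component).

F = (-3.3000, 2.1000, 2.4000)

v₁ − v₀ = (-0.13200000, 0.08400000, 0.09600000)
applied force F = (-3.3000, 2.1000, 2.4000)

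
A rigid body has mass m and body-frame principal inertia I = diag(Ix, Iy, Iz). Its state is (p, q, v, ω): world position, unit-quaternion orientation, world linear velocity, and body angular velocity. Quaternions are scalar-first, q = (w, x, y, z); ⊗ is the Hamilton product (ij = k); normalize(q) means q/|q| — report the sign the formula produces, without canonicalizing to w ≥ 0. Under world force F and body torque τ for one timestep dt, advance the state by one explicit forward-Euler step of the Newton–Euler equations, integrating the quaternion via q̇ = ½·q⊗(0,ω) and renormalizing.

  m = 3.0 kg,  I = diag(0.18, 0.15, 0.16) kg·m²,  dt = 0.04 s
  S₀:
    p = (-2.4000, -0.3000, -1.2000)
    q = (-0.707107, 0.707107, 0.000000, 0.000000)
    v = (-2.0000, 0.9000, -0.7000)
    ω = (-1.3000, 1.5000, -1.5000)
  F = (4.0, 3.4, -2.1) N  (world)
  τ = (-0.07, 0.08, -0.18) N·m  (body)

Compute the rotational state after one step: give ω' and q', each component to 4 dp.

ω' = (-1.3106, 1.5109, -1.5596)
q' = (-0.6879, 0.7246, 0.0000, 0.0424)

α = I⁻¹(τ − ω×Iω) = (-0.2639, 0.2733, -1.4906)
ω + α·dt = (-1.3106, 1.5109, -1.5596)
Hamilton product q⊗(0,ω) = (0.9192391, 0.9192391, 0.0000000, 2.1213210)
q + ½dt·q⊗(0,ω), renormalized = (-0.6879, 0.7246, 0.0000, 0.0424)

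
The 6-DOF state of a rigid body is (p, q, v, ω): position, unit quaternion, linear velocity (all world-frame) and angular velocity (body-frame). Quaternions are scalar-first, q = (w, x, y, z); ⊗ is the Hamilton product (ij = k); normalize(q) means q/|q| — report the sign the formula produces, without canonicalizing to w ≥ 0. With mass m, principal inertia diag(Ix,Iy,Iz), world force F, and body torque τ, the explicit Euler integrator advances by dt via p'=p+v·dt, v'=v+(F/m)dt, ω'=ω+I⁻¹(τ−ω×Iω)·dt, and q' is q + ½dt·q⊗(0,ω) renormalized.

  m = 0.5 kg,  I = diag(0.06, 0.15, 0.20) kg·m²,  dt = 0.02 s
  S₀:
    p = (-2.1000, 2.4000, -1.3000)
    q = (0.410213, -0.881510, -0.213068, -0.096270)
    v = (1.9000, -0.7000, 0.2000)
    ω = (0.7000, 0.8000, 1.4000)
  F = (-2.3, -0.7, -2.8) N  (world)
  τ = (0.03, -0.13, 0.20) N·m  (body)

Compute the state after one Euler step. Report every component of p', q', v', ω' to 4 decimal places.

p' = (-2.0620, 2.3860, -1.2960)
q' = (0.4194, -0.8807, -0.1981, -0.0961)
v' = (1.8080, -0.7280, 0.0880)
ω' = (0.6913, 0.8010, 1.4150)

new position p' = (-2.0620, 2.3860, -1.2960)
v + (F/m)dt = (1.8080, -0.7280, 0.0880)
ω×(Iω) gyroscopic = (0.0560, -0.1372, 0.0504)
α = I⁻¹(τ − ω×Iω) = (-0.4333, 0.0480, 0.7480)
ω' = ω + α·dt = (0.6913, 0.8010, 1.4150)
2q̇ = q⊗(0,ω) = (0.9222894, 0.0658699, 1.4948954, 0.0182378)
updated quaternion q' = (0.4194, -0.8807, -0.1981, -0.0961)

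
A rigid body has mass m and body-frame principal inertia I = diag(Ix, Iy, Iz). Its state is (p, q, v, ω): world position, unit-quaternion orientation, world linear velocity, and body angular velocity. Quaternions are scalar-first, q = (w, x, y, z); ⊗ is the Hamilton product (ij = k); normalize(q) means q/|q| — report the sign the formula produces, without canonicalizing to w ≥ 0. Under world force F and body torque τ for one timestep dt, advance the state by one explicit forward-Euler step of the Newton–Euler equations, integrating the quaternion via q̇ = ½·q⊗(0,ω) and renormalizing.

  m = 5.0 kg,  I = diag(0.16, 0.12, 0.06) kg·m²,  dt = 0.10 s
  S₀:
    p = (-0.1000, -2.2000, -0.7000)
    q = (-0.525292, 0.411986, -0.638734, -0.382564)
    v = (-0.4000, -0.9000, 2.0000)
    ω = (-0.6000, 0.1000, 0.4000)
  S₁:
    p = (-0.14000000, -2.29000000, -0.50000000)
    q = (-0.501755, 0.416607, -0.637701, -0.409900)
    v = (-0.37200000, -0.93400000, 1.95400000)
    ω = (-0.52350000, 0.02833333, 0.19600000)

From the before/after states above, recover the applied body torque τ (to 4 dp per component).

ω₁ − ω₀ = (0.07650000, -0.07166667, -0.20400000)
ω₀×(Iω₀) = (-0.0024, -0.0240, 0.0024)
applied torque τ = (0.1200, -0.1100, -0.1200)

τ = (0.1200, -0.1100, -0.1200)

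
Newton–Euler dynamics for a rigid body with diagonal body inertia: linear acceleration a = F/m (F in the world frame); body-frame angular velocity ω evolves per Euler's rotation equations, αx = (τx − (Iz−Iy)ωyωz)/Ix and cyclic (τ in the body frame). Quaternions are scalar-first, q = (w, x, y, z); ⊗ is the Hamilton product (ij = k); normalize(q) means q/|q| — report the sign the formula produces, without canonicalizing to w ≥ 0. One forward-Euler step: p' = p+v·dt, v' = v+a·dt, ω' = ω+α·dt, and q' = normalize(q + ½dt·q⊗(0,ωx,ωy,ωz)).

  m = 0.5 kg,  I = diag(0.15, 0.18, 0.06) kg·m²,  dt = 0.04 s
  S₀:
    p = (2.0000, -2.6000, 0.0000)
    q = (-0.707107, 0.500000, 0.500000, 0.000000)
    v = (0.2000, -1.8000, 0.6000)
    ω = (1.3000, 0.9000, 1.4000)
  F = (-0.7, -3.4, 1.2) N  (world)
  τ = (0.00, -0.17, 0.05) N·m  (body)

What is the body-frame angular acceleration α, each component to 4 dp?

α = (1.0080, -1.8544, 0.2483)

gyro term ω×Iω = (-0.1512, 0.1638, 0.0351)
angular accel α = (1.0080, -1.8544, 0.2483)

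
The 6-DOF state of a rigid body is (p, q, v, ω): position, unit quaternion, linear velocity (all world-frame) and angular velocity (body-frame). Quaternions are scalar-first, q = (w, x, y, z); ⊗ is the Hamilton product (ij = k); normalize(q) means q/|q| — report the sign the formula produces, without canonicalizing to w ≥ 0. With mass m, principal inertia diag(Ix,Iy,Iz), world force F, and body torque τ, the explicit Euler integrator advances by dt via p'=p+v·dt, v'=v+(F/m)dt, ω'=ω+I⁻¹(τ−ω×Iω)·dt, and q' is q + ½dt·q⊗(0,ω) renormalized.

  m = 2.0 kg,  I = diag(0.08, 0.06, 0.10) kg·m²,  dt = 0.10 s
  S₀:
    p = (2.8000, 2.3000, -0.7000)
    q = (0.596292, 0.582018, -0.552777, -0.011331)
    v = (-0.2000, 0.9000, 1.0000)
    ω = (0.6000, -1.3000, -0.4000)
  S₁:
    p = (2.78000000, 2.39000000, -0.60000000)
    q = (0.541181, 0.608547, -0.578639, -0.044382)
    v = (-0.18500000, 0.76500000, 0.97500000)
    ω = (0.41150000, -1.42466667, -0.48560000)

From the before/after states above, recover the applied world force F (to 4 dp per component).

v₁ − v₀ = (0.01500000, -0.13500000, -0.02500000)
F = m·Δv/dt = (0.3000, -2.7000, -0.5000)

F = (0.3000, -2.7000, -0.5000)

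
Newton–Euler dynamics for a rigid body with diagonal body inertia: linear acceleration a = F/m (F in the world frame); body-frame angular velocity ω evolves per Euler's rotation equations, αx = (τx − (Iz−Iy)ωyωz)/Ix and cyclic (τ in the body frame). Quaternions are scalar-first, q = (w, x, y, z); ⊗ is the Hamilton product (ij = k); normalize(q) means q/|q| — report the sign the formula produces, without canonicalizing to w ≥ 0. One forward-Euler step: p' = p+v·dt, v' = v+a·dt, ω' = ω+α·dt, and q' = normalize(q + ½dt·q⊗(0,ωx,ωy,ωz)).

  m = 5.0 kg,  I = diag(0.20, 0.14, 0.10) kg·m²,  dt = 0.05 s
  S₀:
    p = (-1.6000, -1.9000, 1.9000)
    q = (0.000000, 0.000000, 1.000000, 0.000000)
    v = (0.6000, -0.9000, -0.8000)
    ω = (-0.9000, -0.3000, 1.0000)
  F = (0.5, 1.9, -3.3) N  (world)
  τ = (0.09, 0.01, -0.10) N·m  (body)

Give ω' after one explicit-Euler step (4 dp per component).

ω' = (-0.8805, -0.2643, 0.9581)

α = I⁻¹(τ − ω×Iω) = (0.3900, 0.7143, -0.8380)
ω + α·dt = (-0.8805, -0.2643, 0.9581)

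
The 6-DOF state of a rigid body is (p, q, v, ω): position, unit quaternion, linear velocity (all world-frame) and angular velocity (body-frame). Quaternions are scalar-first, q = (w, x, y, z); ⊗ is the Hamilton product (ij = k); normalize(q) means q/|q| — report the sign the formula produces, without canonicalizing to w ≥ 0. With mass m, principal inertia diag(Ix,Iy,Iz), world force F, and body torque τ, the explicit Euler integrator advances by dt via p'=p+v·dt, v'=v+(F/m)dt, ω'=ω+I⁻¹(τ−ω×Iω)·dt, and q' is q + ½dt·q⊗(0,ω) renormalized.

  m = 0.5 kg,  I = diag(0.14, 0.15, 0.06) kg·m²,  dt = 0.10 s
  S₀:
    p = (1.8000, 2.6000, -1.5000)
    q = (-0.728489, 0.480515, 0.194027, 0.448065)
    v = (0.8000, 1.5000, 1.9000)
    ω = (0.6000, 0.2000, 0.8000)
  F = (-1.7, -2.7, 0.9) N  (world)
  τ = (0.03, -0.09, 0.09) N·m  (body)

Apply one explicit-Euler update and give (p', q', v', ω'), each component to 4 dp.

a = F/m = (-3.4000, -5.4000, 1.8000)
p + v·dt = (1.8800, 2.7500, -1.3100)
v + (F/m)dt = (0.4600, 0.9600, 2.0800)
precession coupling ω×(Iω) = (-0.0144, 0.0384, 0.0012)
α = I⁻¹(τ − ω×Iω) = (0.3171, -0.8560, 1.4800)
ω' = ω + α·dt = (0.6317, 0.1144, 0.9480)
2q̇ = q⊗(0,ω) = (-0.6855664, -0.3714848, -0.2612708, -0.6031044)
q + ½dt·q⊗(0,ω), renormalized = (-0.7618, 0.4613, 0.1807, 0.4174)

p' = (1.8800, 2.7500, -1.3100)
q' = (-0.7618, 0.4613, 0.1807, 0.4174)
v' = (0.4600, 0.9600, 2.0800)
ω' = (0.6317, 0.1144, 0.9480)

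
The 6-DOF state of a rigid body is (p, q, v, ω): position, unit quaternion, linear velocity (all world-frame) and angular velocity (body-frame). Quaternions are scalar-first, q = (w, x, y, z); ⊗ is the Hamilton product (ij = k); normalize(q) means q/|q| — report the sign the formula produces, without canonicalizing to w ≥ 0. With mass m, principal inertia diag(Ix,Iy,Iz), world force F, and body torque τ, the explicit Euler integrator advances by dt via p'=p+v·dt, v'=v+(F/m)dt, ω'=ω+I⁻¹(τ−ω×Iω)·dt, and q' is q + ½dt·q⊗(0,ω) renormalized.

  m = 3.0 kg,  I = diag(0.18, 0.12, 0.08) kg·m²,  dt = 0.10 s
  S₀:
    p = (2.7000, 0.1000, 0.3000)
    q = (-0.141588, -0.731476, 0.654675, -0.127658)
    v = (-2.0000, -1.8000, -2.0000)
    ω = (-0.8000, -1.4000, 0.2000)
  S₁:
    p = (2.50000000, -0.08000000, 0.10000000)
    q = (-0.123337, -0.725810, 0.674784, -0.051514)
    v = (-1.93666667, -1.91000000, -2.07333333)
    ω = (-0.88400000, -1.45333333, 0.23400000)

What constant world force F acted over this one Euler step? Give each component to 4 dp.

Δv = v₁−v₀ = (0.06333333, -0.11000000, -0.07333333)
m·(v₁−v₀)/dt = (1.9000, -3.3000, -2.2000)

F = (1.9000, -3.3000, -2.2000)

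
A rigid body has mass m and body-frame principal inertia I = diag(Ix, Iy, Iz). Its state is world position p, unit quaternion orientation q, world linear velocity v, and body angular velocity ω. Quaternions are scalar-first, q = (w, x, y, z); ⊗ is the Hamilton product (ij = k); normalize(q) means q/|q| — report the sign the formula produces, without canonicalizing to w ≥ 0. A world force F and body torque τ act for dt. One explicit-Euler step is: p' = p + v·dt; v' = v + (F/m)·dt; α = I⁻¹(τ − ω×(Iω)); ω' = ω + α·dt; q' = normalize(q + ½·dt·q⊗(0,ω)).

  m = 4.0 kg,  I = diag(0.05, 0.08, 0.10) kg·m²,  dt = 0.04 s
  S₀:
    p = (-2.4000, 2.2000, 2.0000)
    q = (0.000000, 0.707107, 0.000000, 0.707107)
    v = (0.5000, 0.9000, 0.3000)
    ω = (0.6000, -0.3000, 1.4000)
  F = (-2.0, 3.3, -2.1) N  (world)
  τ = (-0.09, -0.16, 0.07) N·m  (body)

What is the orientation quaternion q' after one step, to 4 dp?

q' = (-0.0283, 0.7110, -0.0113, 0.7025)

Hamilton product q⊗(0,ω) = (-1.4142140, 0.2121321, -0.5656856, -0.2121321)
updated quaternion q' = (-0.0283, 0.7110, -0.0113, 0.7025)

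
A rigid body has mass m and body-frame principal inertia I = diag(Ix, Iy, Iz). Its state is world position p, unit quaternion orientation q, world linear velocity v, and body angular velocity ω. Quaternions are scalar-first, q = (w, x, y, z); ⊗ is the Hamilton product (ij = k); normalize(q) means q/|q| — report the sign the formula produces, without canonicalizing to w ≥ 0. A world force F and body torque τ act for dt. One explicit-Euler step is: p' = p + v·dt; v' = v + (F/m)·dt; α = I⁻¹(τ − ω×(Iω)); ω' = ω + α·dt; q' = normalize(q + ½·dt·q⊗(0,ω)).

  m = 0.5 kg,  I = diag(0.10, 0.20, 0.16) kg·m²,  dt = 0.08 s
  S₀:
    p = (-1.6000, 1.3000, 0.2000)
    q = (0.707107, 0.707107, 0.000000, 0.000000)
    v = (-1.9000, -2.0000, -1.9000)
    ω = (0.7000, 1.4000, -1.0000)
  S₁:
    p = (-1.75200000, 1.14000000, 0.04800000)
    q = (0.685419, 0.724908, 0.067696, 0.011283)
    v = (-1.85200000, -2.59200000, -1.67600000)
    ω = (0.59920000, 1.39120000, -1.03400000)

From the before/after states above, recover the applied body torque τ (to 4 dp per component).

τ = (-0.0700, 0.0200, 0.0300)

Δω = ω₁−ω₀ = (-0.10080000, -0.00880000, -0.03400000)
I·α + gyro = (-0.0700, 0.0200, 0.0300)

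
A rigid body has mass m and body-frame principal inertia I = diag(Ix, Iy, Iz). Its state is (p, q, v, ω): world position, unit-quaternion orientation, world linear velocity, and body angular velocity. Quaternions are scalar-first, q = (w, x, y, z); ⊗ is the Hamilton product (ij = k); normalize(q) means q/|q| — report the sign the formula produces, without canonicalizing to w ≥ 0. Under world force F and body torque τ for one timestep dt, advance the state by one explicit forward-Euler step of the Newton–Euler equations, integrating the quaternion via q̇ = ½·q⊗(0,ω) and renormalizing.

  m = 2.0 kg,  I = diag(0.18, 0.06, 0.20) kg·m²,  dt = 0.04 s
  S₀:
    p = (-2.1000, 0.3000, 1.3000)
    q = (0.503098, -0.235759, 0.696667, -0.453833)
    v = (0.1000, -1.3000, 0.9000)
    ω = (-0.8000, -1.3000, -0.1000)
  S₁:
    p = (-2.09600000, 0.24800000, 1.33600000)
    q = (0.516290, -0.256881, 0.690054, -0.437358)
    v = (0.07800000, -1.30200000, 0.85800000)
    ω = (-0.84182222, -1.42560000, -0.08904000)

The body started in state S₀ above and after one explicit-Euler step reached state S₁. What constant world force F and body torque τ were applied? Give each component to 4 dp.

F = (-1.1000, -0.1000, -2.1000)
τ = (-0.1700, -0.1900, -0.0700)

v₁ − v₀ = (-0.02200000, -0.00200000, -0.04200000)
applied force F = (-1.1000, -0.1000, -2.1000)
rate change Δω = (-0.04182222, -0.12560000, 0.01096000)
ω₀×(Iω₀) = (0.0182, -0.0016, -0.1248)
applied torque τ = (-0.1700, -0.1900, -0.0700)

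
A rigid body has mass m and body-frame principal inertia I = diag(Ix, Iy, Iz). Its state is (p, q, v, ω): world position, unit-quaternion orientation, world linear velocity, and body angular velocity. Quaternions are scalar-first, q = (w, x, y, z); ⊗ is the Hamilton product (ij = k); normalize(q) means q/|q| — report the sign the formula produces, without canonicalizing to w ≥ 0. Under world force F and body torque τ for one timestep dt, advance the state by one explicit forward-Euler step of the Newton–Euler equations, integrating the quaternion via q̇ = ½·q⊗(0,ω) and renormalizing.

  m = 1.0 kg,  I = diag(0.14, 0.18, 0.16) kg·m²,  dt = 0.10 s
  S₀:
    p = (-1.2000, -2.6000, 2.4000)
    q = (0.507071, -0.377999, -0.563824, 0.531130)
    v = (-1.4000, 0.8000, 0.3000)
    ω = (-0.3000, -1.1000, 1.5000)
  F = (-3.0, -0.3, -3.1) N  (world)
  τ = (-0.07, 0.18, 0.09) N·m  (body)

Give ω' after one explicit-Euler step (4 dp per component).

ω' = (-0.3736, -1.0050, 1.5480)

gyro term ω×Iω = (0.0330, 0.0090, 0.0132)
(τ − ω×Iω)/I = (-0.7357, 0.9500, 0.4800)
ω' = ω + α·dt = (-0.3736, -1.0050, 1.5480)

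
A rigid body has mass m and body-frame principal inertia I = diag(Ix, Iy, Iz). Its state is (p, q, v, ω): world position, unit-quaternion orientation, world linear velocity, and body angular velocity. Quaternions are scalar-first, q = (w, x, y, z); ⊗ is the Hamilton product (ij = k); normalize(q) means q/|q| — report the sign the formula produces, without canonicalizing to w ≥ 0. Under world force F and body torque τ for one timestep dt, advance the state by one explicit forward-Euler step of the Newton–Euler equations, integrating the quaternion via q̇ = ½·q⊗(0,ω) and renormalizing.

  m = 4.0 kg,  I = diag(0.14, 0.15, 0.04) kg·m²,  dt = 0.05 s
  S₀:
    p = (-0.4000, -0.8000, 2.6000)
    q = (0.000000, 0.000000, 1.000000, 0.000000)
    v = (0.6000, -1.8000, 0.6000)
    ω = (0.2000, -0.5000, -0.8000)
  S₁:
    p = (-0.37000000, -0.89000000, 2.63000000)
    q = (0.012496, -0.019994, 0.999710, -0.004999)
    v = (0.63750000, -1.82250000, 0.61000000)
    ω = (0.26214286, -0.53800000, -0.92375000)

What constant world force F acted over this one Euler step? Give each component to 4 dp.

v₁ − v₀ = (0.03750000, -0.02250000, 0.01000000)
F = m·Δv/dt = (3.0000, -1.8000, 0.8000)

F = (3.0000, -1.8000, 0.8000)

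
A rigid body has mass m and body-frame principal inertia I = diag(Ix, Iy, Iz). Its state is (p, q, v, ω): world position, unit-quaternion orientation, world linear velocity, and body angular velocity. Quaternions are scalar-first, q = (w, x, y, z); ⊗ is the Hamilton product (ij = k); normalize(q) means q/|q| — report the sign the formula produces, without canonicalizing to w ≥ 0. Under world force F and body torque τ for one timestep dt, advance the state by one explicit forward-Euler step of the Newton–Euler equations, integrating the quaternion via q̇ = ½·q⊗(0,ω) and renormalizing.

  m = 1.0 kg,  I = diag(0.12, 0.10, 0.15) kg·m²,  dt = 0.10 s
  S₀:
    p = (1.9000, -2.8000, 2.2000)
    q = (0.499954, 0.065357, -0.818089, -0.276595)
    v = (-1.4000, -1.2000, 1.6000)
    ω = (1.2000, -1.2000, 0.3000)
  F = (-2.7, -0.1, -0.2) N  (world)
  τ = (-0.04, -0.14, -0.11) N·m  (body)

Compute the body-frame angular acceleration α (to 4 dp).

α = (-0.1833, -1.2920, -0.9253)

ω×(Iω) gyroscopic = (-0.0180, -0.0108, 0.0288)
α = I⁻¹(τ − ω×Iω) = (-0.1833, -1.2920, -0.9253)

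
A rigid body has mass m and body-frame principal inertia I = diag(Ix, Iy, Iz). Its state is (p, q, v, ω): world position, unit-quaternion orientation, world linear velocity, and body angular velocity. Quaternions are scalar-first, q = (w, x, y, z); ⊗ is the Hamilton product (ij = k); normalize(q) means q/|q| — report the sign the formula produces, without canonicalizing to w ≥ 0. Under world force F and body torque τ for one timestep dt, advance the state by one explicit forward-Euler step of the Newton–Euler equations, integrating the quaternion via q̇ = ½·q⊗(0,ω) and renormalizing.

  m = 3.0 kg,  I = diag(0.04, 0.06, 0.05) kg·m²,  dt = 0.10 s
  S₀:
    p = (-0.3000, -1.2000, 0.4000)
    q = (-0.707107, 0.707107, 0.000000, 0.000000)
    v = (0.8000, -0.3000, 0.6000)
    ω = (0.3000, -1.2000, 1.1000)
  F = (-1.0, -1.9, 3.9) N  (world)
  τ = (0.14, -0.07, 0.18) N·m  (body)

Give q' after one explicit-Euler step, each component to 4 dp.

q' = (-0.7153, 0.6941, 0.0035, -0.0810)

2q̇ = q⊗(0,ω) = (-0.2121321, -0.2121321, 0.0707107, -1.6263461)
q' = normalize(q + ½dt·q⊗(0,ω)) = (-0.7153, 0.6941, 0.0035, -0.0810)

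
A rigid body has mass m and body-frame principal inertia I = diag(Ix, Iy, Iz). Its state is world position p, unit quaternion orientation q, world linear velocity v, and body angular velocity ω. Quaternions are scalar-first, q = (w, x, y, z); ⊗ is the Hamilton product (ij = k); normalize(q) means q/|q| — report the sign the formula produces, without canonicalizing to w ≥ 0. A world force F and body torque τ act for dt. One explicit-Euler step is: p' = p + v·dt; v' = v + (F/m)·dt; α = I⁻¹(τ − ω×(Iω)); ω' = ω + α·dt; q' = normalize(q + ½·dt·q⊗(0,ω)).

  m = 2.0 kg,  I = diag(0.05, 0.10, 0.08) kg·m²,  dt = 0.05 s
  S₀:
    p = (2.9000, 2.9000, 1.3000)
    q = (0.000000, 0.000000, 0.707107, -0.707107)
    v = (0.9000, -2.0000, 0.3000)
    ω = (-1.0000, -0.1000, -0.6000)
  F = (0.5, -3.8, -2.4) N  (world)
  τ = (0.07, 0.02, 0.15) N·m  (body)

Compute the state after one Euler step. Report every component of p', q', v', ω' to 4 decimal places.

p' = (2.9450, 2.8000, 1.3150)
q' = (-0.0088, -0.0124, 0.7245, -0.6891)
v' = (0.9125, -2.0950, 0.2400)
ω' = (-0.9288, -0.0810, -0.5094)

p' = p + v·dt = (2.9450, 2.8000, 1.3150)
v' = v + a·dt = (0.9125, -2.0950, 0.2400)
ω×(Iω) gyroscopic = (-0.0012, -0.0180, 0.0050)
angular accel α = (1.4240, 0.3800, 1.8125)
ω' = ω + α·dt = (-0.9288, -0.0810, -0.5094)
q⊗(0,ω) = (-0.3535535, -0.4949749, 0.7071070, 0.7071070)
q + ½dt·q⊗(0,ω), renormalized = (-0.0088, -0.0124, 0.7245, -0.6891)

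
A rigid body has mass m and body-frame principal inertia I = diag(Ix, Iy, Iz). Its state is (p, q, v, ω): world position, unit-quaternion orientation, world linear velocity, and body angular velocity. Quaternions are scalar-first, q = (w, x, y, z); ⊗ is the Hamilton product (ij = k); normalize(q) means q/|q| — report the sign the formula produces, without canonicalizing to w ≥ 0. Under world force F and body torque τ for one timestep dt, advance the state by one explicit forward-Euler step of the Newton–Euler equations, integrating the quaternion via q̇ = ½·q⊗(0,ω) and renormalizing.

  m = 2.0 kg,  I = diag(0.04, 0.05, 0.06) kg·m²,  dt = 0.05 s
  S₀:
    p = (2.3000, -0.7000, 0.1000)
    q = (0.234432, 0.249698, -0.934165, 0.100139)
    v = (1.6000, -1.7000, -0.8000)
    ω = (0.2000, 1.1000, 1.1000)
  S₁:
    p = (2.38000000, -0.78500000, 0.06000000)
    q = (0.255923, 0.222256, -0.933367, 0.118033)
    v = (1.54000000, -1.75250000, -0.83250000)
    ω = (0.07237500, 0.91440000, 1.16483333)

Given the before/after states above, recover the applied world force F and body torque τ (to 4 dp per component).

Δv = v₁−v₀ = (-0.06000000, -0.05250000, -0.03250000)
F = m·Δv/dt = (-2.4000, -2.1000, -1.3000)
Δω = ω₁−ω₀ = (-0.12762500, -0.18560000, 0.06483333)
τ = I·(Δω/dt) + ω₀×(Iω₀) = (-0.0900, -0.1900, 0.0800)

F = (-2.4000, -2.1000, -1.3000)
τ = (-0.0900, -0.1900, 0.0800)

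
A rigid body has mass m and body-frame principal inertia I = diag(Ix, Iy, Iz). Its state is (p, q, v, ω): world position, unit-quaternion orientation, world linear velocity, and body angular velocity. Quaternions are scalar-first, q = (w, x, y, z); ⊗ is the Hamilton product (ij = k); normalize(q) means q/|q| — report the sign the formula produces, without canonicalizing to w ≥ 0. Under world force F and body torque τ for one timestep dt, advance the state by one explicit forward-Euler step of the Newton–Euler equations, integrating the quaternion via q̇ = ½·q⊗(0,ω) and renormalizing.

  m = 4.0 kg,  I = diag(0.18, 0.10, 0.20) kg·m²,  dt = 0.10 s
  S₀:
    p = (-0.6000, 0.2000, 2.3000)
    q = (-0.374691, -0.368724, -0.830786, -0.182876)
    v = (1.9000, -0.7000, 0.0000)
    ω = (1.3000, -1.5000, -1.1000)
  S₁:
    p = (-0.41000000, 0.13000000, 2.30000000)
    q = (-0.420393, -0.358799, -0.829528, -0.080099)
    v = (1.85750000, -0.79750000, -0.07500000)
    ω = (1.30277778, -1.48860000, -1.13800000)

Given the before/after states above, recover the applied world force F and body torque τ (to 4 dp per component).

F = (-1.7000, -3.9000, -3.0000)
τ = (0.1700, 0.0400, 0.0800)

Δω = ω₁−ω₀ = (0.00277778, 0.01140000, -0.03800000)
gyro term ω₀×Iω₀ = (0.1650, 0.0286, 0.1560)
I·α + gyro = (0.1700, 0.0400, 0.0800)
Δv = v₁−v₀ = (-0.04250000, -0.09750000, -0.07500000)
F = m·Δv/dt = (-1.7000, -3.9000, -3.0000)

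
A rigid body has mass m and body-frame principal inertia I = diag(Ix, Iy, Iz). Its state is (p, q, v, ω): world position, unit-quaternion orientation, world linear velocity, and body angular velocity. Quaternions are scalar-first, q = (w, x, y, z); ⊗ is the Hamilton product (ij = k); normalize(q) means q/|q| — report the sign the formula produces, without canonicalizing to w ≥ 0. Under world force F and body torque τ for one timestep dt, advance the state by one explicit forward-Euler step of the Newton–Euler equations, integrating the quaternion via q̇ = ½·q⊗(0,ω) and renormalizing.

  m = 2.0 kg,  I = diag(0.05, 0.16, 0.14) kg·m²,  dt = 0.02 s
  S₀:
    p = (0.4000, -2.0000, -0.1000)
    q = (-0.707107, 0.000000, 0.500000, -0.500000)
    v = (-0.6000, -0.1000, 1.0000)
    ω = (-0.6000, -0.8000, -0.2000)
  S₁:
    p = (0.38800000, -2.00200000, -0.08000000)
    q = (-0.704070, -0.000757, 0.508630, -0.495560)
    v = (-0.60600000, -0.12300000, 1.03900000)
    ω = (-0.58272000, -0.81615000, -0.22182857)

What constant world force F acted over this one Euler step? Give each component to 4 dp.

v₁ − v₀ = (-0.00600000, -0.02300000, 0.03900000)
m·(v₁−v₀)/dt = (-0.6000, -2.3000, 3.9000)

F = (-0.6000, -2.3000, 3.9000)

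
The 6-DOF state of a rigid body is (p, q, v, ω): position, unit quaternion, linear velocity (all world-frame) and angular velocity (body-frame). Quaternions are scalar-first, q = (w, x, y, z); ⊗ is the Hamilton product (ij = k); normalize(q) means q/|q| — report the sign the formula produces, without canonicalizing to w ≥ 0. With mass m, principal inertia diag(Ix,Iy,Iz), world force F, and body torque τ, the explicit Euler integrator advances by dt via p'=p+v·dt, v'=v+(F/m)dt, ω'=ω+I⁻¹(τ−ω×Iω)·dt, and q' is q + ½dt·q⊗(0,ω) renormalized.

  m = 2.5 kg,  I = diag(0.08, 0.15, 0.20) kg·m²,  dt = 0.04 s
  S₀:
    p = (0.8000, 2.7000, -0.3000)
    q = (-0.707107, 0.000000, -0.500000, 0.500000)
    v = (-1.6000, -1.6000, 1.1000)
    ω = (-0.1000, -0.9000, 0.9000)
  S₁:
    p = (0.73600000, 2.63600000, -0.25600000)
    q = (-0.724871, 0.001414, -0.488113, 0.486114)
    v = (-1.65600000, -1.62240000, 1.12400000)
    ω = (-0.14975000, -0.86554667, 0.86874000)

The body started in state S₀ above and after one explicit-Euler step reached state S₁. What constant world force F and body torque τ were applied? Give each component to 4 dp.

F = (-3.5000, -1.4000, 1.5000)
τ = (-0.1400, 0.1400, -0.1500)

velocity change Δv = (-0.05600000, -0.02240000, 0.02400000)
m·(v₁−v₀)/dt = (-3.5000, -1.4000, 1.5000)
rate change Δω = (-0.04975000, 0.03445333, -0.03126000)
ω₀×(Iω₀) = (-0.0405, 0.0108, 0.0063)
τ = I·(Δω/dt) + ω₀×(Iω₀) = (-0.1400, 0.1400, -0.1500)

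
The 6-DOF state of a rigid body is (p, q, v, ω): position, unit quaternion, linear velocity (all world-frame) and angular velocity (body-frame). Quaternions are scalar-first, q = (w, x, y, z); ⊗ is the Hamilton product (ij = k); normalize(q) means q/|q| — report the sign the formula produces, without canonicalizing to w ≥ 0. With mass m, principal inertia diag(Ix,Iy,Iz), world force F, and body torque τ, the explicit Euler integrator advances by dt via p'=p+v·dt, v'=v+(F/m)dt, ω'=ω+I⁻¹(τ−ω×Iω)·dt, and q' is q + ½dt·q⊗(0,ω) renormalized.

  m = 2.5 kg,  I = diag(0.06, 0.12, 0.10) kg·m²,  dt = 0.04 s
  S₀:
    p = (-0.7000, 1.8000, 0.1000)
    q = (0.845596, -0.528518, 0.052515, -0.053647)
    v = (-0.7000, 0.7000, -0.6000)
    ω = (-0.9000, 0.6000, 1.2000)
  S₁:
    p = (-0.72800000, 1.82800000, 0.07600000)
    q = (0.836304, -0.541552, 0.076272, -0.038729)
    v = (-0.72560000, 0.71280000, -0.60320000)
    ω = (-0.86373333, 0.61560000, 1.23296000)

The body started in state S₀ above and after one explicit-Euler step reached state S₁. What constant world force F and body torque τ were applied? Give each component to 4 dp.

v₁ − v₀ = (-0.02560000, 0.01280000, -0.00320000)
m·(v₁−v₀)/dt = (-1.6000, 0.8000, -0.2000)
ω₁ − ω₀ = (0.03626667, 0.01560000, 0.03296000)
I·α + gyro = (0.0400, 0.0900, 0.0500)

F = (-1.6000, 0.8000, -0.2000)
τ = (0.0400, 0.0900, 0.0500)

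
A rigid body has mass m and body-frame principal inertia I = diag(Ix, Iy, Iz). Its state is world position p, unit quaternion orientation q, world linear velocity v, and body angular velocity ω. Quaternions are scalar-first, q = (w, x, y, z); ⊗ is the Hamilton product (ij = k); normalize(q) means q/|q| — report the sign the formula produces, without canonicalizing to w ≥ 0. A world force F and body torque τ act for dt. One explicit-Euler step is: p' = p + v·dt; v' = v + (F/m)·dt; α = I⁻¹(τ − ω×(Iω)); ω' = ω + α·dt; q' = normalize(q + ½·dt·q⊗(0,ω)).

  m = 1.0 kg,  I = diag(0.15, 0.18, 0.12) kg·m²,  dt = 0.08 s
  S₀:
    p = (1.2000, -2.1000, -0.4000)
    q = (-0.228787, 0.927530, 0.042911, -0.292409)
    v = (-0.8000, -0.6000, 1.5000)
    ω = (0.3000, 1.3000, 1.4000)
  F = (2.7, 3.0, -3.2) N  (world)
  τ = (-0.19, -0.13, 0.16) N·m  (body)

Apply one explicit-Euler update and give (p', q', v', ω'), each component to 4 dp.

p' = (1.1360, -2.1480, -0.2800)
q' = (-0.2251, 0.9396, -0.0244, -0.2567)
v' = (-0.5840, -0.3600, 1.2440)
ω' = (0.2569, 1.2366, 1.4989)

angular accel α = (-0.5387, -0.7922, 1.2358)
new body rate ω' = (0.2569, 1.2366, 1.4989)
q⊗(0,ω) = (0.0753293, 0.3715710, -1.6836878, 0.8726139)
q + ½dt·q⊗(0,ω), renormalized = (-0.2251, 0.9396, -0.0244, -0.2567)
linear accel F/m = (2.7000, 3.0000, -3.2000)
p' = p + v·dt = (1.1360, -2.1480, -0.2800)
v' = v + a·dt = (-0.5840, -0.3600, 1.2440)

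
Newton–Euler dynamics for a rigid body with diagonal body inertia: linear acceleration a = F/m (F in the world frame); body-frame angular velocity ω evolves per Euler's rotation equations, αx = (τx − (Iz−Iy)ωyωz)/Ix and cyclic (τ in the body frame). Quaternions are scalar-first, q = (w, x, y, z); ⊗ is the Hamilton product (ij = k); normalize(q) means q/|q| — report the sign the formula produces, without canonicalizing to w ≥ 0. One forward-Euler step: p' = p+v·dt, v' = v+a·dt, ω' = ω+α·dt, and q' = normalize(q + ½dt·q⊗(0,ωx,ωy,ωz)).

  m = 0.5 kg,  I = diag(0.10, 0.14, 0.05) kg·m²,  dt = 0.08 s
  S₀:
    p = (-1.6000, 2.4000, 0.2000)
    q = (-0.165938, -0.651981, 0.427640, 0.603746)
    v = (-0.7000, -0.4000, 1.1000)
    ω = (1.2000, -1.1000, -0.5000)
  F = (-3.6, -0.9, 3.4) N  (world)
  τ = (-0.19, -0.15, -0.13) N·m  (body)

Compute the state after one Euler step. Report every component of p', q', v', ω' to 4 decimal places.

(τ − ω×Iω)/I = (-1.4050, -0.8571, -1.5440)
ω + α·dt = (1.0876, -1.1686, -0.6235)
Hamilton product q⊗(0,ω) = (1.5546542, 0.2511750, 0.5810365, 0.2869801)
q + ½dt·q⊗(0,ω), renormalized = (-0.1035, -0.6404, 0.4498, 0.6138)
linear accel F/m = (-7.2000, -1.8000, 6.8000)
p + v·dt = (-1.6560, 2.3680, 0.2880)
v + (F/m)dt = (-1.2760, -0.5440, 1.6440)

p' = (-1.6560, 2.3680, 0.2880)
q' = (-0.1035, -0.6404, 0.4498, 0.6138)
v' = (-1.2760, -0.5440, 1.6440)
ω' = (1.0876, -1.1686, -0.6235)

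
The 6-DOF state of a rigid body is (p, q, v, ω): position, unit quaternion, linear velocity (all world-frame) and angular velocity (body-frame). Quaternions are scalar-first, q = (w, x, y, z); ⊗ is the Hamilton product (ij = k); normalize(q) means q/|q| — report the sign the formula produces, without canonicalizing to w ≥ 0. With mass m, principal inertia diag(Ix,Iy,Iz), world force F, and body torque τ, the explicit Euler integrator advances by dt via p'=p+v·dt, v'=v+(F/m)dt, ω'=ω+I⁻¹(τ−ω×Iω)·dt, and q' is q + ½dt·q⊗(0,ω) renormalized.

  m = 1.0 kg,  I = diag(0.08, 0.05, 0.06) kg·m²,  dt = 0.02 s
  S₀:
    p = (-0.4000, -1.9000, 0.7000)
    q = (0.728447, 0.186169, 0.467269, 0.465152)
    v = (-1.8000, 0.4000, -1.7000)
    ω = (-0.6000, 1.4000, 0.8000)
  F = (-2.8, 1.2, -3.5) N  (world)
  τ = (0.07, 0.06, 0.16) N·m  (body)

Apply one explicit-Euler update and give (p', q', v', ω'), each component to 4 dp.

p' = (-0.4360, -1.8920, 0.6660)
q' = (0.7192, 0.1790, 0.4731, 0.4763)
v' = (-1.8560, 0.4240, -1.7700)
ω' = (-0.5853, 1.4278, 0.8449)

gyro term ω×Iω = (0.0112, -0.0096, 0.0252)
angular accel α = (0.7350, 1.3920, 2.2467)
ω' = ω + α·dt = (-0.5853, 1.4278, 0.8449)
q⊗(0,ω) = (-0.9145968, -0.7144658, 0.5917994, 1.1237556)
updated quaternion q' = (0.7192, 0.1790, 0.4731, 0.4763)
p' = p + v·dt = (-0.4360, -1.8920, 0.6660)
v' = v + a·dt = (-1.8560, 0.4240, -1.7700)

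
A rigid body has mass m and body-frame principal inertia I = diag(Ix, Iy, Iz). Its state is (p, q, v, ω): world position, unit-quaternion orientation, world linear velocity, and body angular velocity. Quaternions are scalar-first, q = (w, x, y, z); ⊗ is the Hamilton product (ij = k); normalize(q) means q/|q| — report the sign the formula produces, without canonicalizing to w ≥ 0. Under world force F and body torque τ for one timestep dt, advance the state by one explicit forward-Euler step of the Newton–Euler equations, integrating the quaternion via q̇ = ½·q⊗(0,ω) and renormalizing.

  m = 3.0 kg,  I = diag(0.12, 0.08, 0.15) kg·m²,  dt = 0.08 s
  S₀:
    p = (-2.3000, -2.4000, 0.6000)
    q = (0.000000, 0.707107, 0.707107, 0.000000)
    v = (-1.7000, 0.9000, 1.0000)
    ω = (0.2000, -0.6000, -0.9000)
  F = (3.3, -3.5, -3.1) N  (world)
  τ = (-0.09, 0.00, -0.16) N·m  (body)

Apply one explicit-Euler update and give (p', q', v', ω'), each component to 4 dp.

p + v·dt = (-2.4360, -2.3280, 0.6800)
v' = v + a·dt = (-1.6120, 0.8067, 0.9173)
(τ − ω×Iω)/I = (-1.0650, -0.0675, -1.0987)
new body rate ω' = (0.1148, -0.6054, -0.9879)
2q̇ = q⊗(0,ω) = (0.2828428, -0.6363963, 0.6363963, -0.5656856)
updated quaternion q' = (0.0113, 0.6810, 0.7319, -0.0226)

p' = (-2.4360, -2.3280, 0.6800)
q' = (0.0113, 0.6810, 0.7319, -0.0226)
v' = (-1.6120, 0.8067, 0.9173)
ω' = (0.1148, -0.6054, -0.9879)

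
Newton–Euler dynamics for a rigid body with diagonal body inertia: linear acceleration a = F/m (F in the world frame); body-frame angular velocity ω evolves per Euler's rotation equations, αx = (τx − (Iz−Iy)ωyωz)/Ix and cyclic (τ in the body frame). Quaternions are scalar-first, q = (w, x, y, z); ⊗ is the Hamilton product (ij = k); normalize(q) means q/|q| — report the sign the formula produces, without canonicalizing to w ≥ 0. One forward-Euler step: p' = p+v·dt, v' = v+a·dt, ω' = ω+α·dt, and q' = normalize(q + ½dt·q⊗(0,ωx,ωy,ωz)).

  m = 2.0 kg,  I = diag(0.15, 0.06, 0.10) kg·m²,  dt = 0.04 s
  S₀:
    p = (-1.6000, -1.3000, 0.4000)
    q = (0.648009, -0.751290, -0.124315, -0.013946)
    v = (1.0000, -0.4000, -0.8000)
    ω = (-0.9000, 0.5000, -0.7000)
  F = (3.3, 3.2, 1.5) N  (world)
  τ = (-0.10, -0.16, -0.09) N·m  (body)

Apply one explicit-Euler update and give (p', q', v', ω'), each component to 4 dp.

p' = (-1.5600, -1.3160, 0.3680)
q' = (0.6353, -0.7608, -0.1281, -0.0328)
v' = (1.0660, -0.3360, -0.7700)
ω' = (-0.9229, 0.3723, -0.7522)

p' = p + v·dt = (-1.5600, -1.3160, 0.3680)
v' = v + a·dt = (1.0660, -0.3360, -0.7700)
precession coupling ω×(Iω) = (-0.0140, 0.0315, 0.0405)
angular accel α = (-0.5733, -3.1917, -1.3050)
new body rate ω' = (-0.9229, 0.3723, -0.7522)
2q̇ = q⊗(0,ω) = (-0.6237657, -0.4892146, -0.1893471, -0.9411348)
updated quaternion q' = (0.6353, -0.7608, -0.1281, -0.0328)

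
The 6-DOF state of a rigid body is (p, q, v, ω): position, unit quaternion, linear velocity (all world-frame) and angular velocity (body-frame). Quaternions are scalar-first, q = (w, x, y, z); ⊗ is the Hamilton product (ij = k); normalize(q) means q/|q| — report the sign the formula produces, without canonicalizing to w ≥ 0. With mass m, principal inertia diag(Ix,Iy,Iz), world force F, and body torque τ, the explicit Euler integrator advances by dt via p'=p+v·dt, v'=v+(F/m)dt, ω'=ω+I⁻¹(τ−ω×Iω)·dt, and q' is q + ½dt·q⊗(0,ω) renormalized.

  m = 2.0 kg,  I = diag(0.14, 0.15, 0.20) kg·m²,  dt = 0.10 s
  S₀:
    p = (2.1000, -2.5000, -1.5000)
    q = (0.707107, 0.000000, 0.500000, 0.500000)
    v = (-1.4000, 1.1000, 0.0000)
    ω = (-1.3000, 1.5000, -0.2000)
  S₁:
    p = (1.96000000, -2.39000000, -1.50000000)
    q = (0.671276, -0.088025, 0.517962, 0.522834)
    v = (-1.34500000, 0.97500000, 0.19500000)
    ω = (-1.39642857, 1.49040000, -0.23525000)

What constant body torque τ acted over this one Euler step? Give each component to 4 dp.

τ = (-0.1500, -0.0300, -0.0900)

ω₁ − ω₀ = (-0.09642857, -0.00960000, -0.03525000)
I·α + gyro = (-0.1500, -0.0300, -0.0900)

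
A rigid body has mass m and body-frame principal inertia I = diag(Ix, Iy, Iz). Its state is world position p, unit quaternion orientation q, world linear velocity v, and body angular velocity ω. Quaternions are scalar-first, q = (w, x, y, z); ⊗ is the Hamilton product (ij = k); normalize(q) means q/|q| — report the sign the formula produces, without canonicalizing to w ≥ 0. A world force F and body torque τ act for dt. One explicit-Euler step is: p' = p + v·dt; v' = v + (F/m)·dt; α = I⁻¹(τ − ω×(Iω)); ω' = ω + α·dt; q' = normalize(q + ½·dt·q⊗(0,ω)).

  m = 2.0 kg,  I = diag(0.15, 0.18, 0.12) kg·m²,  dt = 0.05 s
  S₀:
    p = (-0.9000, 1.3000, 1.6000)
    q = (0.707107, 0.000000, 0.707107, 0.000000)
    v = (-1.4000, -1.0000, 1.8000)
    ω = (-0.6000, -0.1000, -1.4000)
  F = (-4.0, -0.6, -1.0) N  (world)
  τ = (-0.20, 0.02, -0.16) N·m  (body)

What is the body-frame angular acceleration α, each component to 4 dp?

gyro term ω×Iω = (-0.0084, 0.0252, 0.0018)
(τ − ω×Iω)/I = (-1.2773, -0.0289, -1.3483)

α = (-1.2773, -0.0289, -1.3483)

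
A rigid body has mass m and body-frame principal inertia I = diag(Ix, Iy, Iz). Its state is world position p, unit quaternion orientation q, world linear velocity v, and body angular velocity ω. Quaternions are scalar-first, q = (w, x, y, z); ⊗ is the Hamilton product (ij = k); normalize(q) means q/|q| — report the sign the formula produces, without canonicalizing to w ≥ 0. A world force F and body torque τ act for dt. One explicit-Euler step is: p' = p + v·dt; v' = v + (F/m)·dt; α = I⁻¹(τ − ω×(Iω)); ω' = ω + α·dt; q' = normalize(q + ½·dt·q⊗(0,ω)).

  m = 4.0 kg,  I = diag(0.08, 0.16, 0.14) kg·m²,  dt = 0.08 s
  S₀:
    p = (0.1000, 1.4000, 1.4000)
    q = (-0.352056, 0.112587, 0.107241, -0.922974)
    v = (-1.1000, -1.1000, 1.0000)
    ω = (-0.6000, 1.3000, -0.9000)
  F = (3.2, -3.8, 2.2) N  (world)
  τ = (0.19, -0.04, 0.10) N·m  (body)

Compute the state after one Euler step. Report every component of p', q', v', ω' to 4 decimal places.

p' = (0.0120, 1.3120, 1.4800)
q' = (-0.3873, 0.1648, 0.1149, -0.8998)
v' = (-1.0360, -1.1760, 1.0440)
ω' = (-0.4334, 1.2962, -0.8072)

ω×(Iω) gyroscopic = (0.0234, -0.0324, -0.0624)
α = I⁻¹(τ − ω×Iω) = (2.0825, -0.0475, 1.1600)
new body rate ω' = (-0.4334, 1.2962, -0.8072)
Hamilton product q⊗(0,ω) = (-0.9025377, 1.3145829, 0.1974399, 0.5275581)
updated quaternion q' = (-0.3873, 0.1648, 0.1149, -0.8998)
new position p' = (0.0120, 1.3120, 1.4800)
v' = v + a·dt = (-1.0360, -1.1760, 1.0440)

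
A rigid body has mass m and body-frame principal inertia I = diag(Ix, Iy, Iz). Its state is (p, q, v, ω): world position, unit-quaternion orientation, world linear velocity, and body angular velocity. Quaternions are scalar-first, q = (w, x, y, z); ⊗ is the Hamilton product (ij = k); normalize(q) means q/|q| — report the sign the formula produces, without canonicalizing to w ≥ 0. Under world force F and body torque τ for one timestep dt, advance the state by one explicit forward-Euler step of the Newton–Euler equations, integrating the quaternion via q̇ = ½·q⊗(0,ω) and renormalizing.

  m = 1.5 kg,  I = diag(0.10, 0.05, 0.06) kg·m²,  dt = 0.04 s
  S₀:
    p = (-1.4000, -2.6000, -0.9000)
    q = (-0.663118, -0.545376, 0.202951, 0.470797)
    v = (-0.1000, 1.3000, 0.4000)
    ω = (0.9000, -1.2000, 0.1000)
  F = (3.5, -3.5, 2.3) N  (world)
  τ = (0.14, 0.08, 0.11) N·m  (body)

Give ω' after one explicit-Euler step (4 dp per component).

(τ − ω×Iω)/I = (1.4120, 1.5280, 0.9333)
ω + α·dt = (0.9565, -1.1389, 0.1373)

ω' = (0.9565, -1.1389, 0.1373)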